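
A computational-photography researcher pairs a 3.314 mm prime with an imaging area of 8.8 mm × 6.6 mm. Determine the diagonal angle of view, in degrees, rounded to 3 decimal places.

117.858°

Sensor diagonal = √(8.8² + 6.6²) = √121.0000 ≈ 11.0000 mm.
Angle of view α = 2·arctan(d/2f) with d = 11.0000 mm and f = 3.314 mm.
d/2f = 1.65963; arctan(1.65963) ≈ 58.9291°, so α ≈ 117.8583°.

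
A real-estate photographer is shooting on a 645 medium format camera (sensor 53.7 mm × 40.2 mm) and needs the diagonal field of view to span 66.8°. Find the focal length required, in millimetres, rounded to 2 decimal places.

Sensor diagonal = √(53.7² + 40.2²) = √4499.7300 ≈ 67.0800 mm.
From α = 2·arctan(d/2f) we get f = d / (2·tan(α/2)).
With d = 67.0800 mm and α/2 = 33.4°, tan(α/2) ≈ 0.65938, so f ≈ 67.0800 / 1.31876 ≈ 50.8661 mm.

50.87 mm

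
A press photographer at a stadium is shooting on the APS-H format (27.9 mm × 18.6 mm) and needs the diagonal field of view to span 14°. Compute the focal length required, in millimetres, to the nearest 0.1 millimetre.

Sensor diagonal = √(27.9² + 18.6²) = √1124.3700 ≈ 33.5316 mm.
From α = 2·arctan(d/2f) we get f = d / (2·tan(α/2)).
With d = 33.5316 mm and α/2 = 7°, tan(α/2) ≈ 0.12278, so f ≈ 33.5316 / 0.24557 ≈ 136.5466 mm.

136.5 mm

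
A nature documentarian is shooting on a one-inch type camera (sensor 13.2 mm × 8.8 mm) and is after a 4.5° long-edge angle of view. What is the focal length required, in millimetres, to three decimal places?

167.981 mm

From α = 2·arctan(w/2f) we get f = w / (2·tan(α/2)).
With w = 13.2 mm and α/2 = 2.25°, tan(α/2) ≈ 0.03929, so f ≈ 13.2 / 0.07858 ≈ 167.9812 mm.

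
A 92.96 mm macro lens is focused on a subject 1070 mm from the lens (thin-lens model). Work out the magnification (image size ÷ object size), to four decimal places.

Thin lens: 1/f = 1/dₒ + 1/dᵢ → 1/dᵢ = 1/92.96 − 1/1070 = 0.0098227 mm⁻¹, so dᵢ ≈ 101.8046 mm.
Magnification m = dᵢ/dₒ = 101.8046/1070 ≈ 0.09514.

0.0951×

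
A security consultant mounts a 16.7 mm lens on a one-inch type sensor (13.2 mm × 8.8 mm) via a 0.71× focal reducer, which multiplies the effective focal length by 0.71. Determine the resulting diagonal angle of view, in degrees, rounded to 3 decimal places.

67.564°

Effective focal length f = 16.7 × 0.71 = 11.857 mm.
Sensor diagonal = √(13.2² + 8.8²) = √251.6800 ≈ 15.8644 mm.
α = 2·arctan(15.864 / (2 × 11.857)) = 2·arctan(0.66899) ≈ 67.5642°.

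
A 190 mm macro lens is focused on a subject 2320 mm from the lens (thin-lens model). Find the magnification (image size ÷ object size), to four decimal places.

Thin lens: 1/f = 1/dₒ + 1/dᵢ → 1/dᵢ = 1/190 − 1/2320 = 0.0048321 mm⁻¹, so dᵢ ≈ 206.9484 mm.
Magnification m = dᵢ/dₒ = 206.9484/2320 ≈ 0.08920.

0.0892×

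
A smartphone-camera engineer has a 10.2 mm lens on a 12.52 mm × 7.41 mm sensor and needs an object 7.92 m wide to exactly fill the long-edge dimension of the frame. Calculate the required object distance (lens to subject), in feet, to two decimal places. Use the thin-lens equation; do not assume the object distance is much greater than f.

21.20 ft

W: 7.92 m = 7920 mm.
Magnification m = w/W = dᵢ/dₒ; combined with 1/f = 1/dₒ + 1/dᵢ this gives dₒ = f·(1 + W/w).
dₒ = 10.2 mm × (1 + 7920/12.52) = 10.2 × 633.5879 ≈ 6462.596 mm = 6462.596/304.8 ft = 21.2027 ft.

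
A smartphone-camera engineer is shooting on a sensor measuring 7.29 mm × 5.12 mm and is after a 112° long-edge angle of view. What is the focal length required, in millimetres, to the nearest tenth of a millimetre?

From α = 2·arctan(w/2f) we get f = w / (2·tan(α/2)).
With w = 7.29 mm and α/2 = 56°, tan(α/2) ≈ 1.48256, so f ≈ 7.29 / 2.96512 ≈ 2.4586 mm.

2.5 mm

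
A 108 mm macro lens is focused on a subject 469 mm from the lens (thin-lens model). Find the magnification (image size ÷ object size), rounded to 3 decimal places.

Thin lens: 1/f = 1/dₒ + 1/dᵢ → 1/dᵢ = 1/108 − 1/469 = 0.0071271 mm⁻¹, so dᵢ ≈ 140.3102 mm.
Magnification m = dᵢ/dₒ = 140.3102/469 ≈ 0.29917.

0.299×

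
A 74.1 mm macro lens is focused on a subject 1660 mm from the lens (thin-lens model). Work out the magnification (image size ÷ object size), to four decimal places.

0.0467×

Thin lens: 1/f = 1/dₒ + 1/dᵢ → 1/dᵢ = 1/74.1 − 1/1660 = 0.0128929 mm⁻¹, so dᵢ ≈ 77.5623 mm.
Magnification m = dᵢ/dₒ = 77.5623/1660 ≈ 0.04672.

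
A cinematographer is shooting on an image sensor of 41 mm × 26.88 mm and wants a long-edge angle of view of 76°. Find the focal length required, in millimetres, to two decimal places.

26.24 mm

From α = 2·arctan(w/2f) we get f = w / (2·tan(α/2)).
With w = 41 mm and α/2 = 38°, tan(α/2) ≈ 0.78129, so f ≈ 41 / 1.56257 ≈ 26.2388 mm.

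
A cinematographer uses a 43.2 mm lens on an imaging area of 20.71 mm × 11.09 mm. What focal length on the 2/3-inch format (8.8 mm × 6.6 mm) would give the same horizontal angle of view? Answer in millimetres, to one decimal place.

18.4 mm

Equal angle of view means equal width/f ratio, so f₂ = f₁ · (width₂/width₁) = 43.2 × 8.8/20.71.
f₂ = 43.2 × 0.42492 ≈ 18.356 mm.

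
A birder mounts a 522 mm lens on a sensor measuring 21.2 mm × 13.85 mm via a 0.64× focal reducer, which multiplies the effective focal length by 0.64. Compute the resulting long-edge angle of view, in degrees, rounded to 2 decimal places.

3.63°

Effective focal length f = 522 × 0.64 = 334.08 mm.
α = 2·arctan(21.2 / (2 × 334.08)) = 2·arctan(0.03173) ≈ 3.6346°.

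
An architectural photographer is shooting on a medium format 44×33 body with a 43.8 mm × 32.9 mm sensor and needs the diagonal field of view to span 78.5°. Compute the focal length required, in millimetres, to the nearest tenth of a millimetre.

Sensor diagonal = √(43.8² + 32.9²) = √3000.8500 ≈ 54.7800 mm.
From α = 2·arctan(d/2f) we get f = d / (2·tan(α/2)).
With d = 54.7800 mm and α/2 = 39.25°, tan(α/2) ≈ 0.81703, so f ≈ 54.7800 / 1.63407 ≈ 33.5237 mm.

33.5 mm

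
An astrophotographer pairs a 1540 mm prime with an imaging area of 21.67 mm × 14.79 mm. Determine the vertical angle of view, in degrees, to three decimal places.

0.550°

Angle of view α = 2·arctan(h/2f) with h = 14.79 mm and f = 1540 mm.
h/2f = 0.00480; arctan(0.00480) ≈ 0.2751°, so α ≈ 0.5503°.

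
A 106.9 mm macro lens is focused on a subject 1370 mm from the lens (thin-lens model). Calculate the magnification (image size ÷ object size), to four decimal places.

0.0846×

Thin lens: 1/f = 1/dₒ + 1/dᵢ → 1/dᵢ = 1/106.9 − 1/1370 = 0.0086246 mm⁻¹, so dᵢ ≈ 115.9473 mm.
Magnification m = dᵢ/dₒ = 115.9473/1370 ≈ 0.08463.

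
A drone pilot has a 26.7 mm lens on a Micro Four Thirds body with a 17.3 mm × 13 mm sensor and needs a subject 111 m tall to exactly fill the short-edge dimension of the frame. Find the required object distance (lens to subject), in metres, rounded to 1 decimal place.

228.0 m

W: 111 m = 111000 mm.
Magnification m = h/W = dᵢ/dₒ; combined with 1/f = 1/dₒ + 1/dᵢ this gives dₒ = f·(1 + W/h).
dₒ = 26.7 mm × (1 + 111000/13) = 26.7 × 8539.4615 ≈ 228003.623 mm = 228.004 m.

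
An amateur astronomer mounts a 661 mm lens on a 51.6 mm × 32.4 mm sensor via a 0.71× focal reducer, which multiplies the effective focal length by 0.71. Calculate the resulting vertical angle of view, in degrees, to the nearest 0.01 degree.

Effective focal length f = 661 × 0.71 = 469.31 mm.
α = 2·arctan(32.4 / (2 × 469.31)) = 2·arctan(0.03452) ≈ 3.9540°.

3.95°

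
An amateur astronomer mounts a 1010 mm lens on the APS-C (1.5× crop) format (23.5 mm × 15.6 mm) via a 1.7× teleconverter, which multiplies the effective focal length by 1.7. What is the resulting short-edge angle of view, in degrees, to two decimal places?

Effective focal length f = 1010 × 1.7 = 1717 mm.
α = 2·arctan(15.6 / (2 × 1717)) = 2·arctan(0.00454) ≈ 0.5206°.

0.52°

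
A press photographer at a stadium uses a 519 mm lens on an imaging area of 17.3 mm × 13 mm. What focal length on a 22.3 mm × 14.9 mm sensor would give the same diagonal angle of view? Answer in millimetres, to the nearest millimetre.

643 mm

Sensor diagonal = √(17.3² + 13²) = √468.2900 ≈ 21.6400 mm.
Sensor diagonal = √(22.3² + 14.9²) = √719.3000 ≈ 26.8198 mm.
Equal angle of view means equal diagonal/f ratio, so f₂ = f₁ · (diagonal₂/diagonal₁) = 519 × 26.8198/21.6400.
f₂ = 519 × 1.23936 ≈ 643.228 mm.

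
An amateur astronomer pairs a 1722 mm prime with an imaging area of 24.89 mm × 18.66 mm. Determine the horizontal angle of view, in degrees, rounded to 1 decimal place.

0.8°

Angle of view α = 2·arctan(w/2f) with w = 24.89 mm and f = 1722 mm.
w/2f = 0.00723; arctan(0.00723) ≈ 0.4141°, so α ≈ 0.8281°.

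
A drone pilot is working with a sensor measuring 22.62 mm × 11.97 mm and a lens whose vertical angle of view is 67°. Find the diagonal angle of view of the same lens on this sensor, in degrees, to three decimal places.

109.506°

From the vertical AOV: f = 11.97 / (2·tan(33.5°)) = 11.97 / 1.32377 ≈ 9.0423 mm.
Sensor diagonal = √(22.62² + 11.97²) = √654.9453 ≈ 25.5919 mm.
Diagonal AOV = 2·arctan(25.5919 / (2 × 9.0423)) = 2·arctan(1.41511) ≈ 109.5056°.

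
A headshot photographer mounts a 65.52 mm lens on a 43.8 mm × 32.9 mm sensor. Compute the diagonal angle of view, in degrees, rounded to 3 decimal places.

45.374°

Sensor diagonal = √(43.8² + 32.9²) = √3000.8500 ≈ 54.7800 mm.
Angle of view α = 2·arctan(d/2f) with d = 54.7800 mm and f = 65.52 mm.
d/2f = 0.41804; arctan(0.41804) ≈ 22.6869°, so α ≈ 45.3738°.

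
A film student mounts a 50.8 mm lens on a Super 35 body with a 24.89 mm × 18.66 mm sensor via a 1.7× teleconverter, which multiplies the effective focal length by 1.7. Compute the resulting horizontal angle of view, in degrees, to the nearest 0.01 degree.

Effective focal length f = 50.8 × 1.7 = 86.36 mm.
α = 2·arctan(24.89 / (2 × 86.36)) = 2·arctan(0.14411) ≈ 16.4004°.

16.40°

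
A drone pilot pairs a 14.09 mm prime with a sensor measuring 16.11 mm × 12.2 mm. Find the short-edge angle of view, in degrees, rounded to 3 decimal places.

46.819°

Angle of view α = 2·arctan(h/2f) with h = 12.2 mm and f = 14.09 mm.
h/2f = 0.43293; arctan(0.43293) ≈ 23.4093°, so α ≈ 46.8186°.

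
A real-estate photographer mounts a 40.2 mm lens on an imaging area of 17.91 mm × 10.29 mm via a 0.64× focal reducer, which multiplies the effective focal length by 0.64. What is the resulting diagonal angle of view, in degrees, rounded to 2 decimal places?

Effective focal length f = 40.2 × 0.64 = 25.728 mm.
Sensor diagonal = √(17.91² + 10.29²) = √426.6522 ≈ 20.6556 mm.
α = 2·arctan(20.656 / (2 × 25.728)) = 2·arctan(0.40142) ≈ 43.7432°.

43.74°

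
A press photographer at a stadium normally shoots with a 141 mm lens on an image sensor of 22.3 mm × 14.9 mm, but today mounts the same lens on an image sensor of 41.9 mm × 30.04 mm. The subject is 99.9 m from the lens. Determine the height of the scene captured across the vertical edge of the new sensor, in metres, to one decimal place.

The focal length stays 141 mm; the relevant sensor dimension is now h = 30.04 mm. Object distance dₒ = 99.9 m = 99900 mm.
Thin-lens field height W = h·(dₒ − f)/f = 30.04 × (99900 − 141)/141 ≈ 21253.620 mm = 21.2536 m.

21.3 m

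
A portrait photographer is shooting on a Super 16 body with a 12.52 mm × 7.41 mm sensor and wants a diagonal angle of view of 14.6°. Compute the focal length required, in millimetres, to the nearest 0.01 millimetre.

56.78 mm

Sensor diagonal = √(12.52² + 7.41²) = √211.6585 ≈ 14.5485 mm.
From α = 2·arctan(d/2f) we get f = d / (2·tan(α/2)).
With d = 14.5485 mm and α/2 = 7.3°, tan(α/2) ≈ 0.12810, so f ≈ 14.5485 / 0.25621 ≈ 56.7844 mm.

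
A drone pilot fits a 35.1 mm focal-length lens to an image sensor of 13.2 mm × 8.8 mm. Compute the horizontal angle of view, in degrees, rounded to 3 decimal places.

Angle of view α = 2·arctan(w/2f) with w = 13.2 mm and f = 35.1 mm.
w/2f = 0.18803; arctan(0.18803) ≈ 10.6492°, so α ≈ 21.2984°.

21.298°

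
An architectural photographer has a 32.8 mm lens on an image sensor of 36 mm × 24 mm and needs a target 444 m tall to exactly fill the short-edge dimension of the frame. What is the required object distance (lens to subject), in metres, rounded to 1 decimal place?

606.8 m

W: 444 m = 444000 mm.
Magnification m = h/W = dᵢ/dₒ; combined with 1/f = 1/dₒ + 1/dᵢ this gives dₒ = f·(1 + W/h).
dₒ = 32.8 mm × (1 + 444000/24) = 32.8 × 18501.0000 ≈ 606832.800 mm = 606.833 m.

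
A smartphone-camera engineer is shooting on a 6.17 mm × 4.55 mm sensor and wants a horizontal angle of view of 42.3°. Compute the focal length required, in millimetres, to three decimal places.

7.974 mm

From α = 2·arctan(w/2f) we get f = w / (2·tan(α/2)).
With w = 6.17 mm and α/2 = 21.15°, tan(α/2) ≈ 0.38687, so f ≈ 6.17 / 0.77374 ≈ 7.9742 mm.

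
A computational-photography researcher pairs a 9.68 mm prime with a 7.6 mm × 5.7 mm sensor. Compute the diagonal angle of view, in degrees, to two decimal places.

52.27°

Sensor diagonal = √(7.6² + 5.7²) = √90.2500 ≈ 9.5000 mm.
Angle of view α = 2·arctan(d/2f) with d = 9.5000 mm and f = 9.68 mm.
d/2f = 0.49070; arctan(0.49070) ≈ 26.1373°, so α ≈ 52.2746°.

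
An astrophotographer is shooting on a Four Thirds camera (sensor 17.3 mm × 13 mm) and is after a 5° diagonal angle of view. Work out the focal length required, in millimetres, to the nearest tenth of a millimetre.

247.8 mm

Sensor diagonal = √(17.3² + 13²) = √468.2900 ≈ 21.6400 mm.
From α = 2·arctan(d/2f) we get f = d / (2·tan(α/2)).
With d = 21.6400 mm and α/2 = 2.5°, tan(α/2) ≈ 0.04366, so f ≈ 21.6400 / 0.08732 ≈ 247.8188 mm.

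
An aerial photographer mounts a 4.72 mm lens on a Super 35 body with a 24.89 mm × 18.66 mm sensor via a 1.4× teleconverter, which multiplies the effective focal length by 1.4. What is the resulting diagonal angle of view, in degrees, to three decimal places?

133.964°

Effective focal length f = 4.72 × 1.4 = 6.608 mm.
Sensor diagonal = √(24.89² + 18.66²) = √967.7077 ≈ 31.1080 mm.
α = 2·arctan(31.108 / (2 × 6.608)) = 2·arctan(2.35381) ≈ 133.9643°.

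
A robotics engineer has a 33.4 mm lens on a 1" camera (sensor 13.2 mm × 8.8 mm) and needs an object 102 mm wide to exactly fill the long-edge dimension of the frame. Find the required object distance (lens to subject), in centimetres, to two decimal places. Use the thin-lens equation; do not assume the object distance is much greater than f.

Magnification m = w/W = dᵢ/dₒ; combined with 1/f = 1/dₒ + 1/dᵢ this gives dₒ = f·(1 + W/w).
dₒ = 33.4 mm × (1 + 102/13.2) = 33.4 × 8.7273 ≈ 291.491 mm = 29.1491 cm.

29.15 cm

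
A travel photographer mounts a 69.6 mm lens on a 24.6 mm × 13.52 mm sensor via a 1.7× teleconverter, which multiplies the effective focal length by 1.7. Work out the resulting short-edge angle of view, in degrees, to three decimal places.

6.540°

Effective focal length f = 69.6 × 1.7 = 118.32 mm.
α = 2·arctan(13.52 / (2 × 118.32)) = 2·arctan(0.05713) ≈ 6.5399°.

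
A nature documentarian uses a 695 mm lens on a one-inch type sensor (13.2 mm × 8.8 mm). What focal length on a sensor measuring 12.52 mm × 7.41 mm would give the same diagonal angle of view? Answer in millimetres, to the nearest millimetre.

Sensor diagonal = √(13.2² + 8.8²) = √251.6800 ≈ 15.8644 mm.
Sensor diagonal = √(12.52² + 7.41²) = √211.6585 ≈ 14.5485 mm.
Equal angle of view means equal diagonal/f ratio, so f₂ = f₁ · (diagonal₂/diagonal₁) = 695 × 14.5485/15.8644.
f₂ = 695 × 0.91705 ≈ 637.350 mm.

637 mm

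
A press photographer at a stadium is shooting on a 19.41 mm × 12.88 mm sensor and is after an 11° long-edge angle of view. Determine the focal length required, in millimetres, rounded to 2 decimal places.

100.79 mm

From α = 2·arctan(w/2f) we get f = w / (2·tan(α/2)).
With w = 19.41 mm and α/2 = 5.5°, tan(α/2) ≈ 0.09629, so f ≈ 19.41 / 0.19258 ≈ 100.7903 mm.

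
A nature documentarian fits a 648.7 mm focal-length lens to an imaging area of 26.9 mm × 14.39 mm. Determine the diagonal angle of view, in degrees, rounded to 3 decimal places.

2.694°

Sensor diagonal = √(26.9² + 14.39²) = √930.6821 ≈ 30.5071 mm.
Angle of view α = 2·arctan(d/2f) with d = 30.5071 mm and f = 648.7 mm.
d/2f = 0.02351; arctan(0.02351) ≈ 1.3470°, so α ≈ 2.6940°.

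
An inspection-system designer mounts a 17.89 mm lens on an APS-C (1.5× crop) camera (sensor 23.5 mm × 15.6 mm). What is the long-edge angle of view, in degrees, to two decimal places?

Angle of view α = 2·arctan(w/2f) with w = 23.5 mm and f = 17.89 mm.
w/2f = 0.65679; arctan(0.65679) ≈ 33.2966°, so α ≈ 66.5931°.

66.59°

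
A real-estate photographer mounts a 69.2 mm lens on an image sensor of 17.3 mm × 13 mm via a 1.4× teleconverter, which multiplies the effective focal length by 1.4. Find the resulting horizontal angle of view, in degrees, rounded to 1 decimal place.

Effective focal length f = 69.2 × 1.4 = 96.88 mm.
α = 2·arctan(17.3 / (2 × 96.88)) = 2·arctan(0.08929) ≈ 10.2043°.

10.2°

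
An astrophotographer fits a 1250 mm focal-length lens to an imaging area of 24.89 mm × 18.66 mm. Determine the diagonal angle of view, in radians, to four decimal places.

Sensor diagonal = √(24.89² + 18.66²) = √967.7077 ≈ 31.1080 mm.
Angle of view α = 2·arctan(d/2f) with d = 31.1080 mm and f = 1250 mm.
d/2f = 0.01244; arctan(0.01244) ≈ 0.0124 rad, so α ≈ 0.0249 rad.

0.0249 rad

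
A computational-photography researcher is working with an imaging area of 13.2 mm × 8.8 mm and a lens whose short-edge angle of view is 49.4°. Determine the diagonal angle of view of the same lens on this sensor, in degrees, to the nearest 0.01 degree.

79.33°

From the short-edge AOV: f = 8.8 / (2·tan(24.7°)) = 8.8 / 0.91990 ≈ 9.5663 mm.
Sensor diagonal = √(13.2² + 8.8²) = √251.6800 ≈ 15.8644 mm.
Diagonal AOV = 2·arctan(15.8644 / (2 × 9.5663)) = 2·arctan(0.82918) ≈ 79.3300°.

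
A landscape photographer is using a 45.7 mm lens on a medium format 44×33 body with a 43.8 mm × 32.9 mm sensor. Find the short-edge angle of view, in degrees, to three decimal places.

39.593°

Angle of view α = 2·arctan(h/2f) with h = 32.9 mm and f = 45.7 mm.
h/2f = 0.35996; arctan(0.35996) ≈ 19.7967°, so α ≈ 39.5933°.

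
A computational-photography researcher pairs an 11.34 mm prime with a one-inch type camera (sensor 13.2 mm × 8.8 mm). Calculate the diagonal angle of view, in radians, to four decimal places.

Sensor diagonal = √(13.2² + 8.8²) = √251.6800 ≈ 15.8644 mm.
Angle of view α = 2·arctan(d/2f) with d = 15.8644 mm and f = 11.34 mm.
d/2f = 0.69949; arctan(0.69949) ≈ 0.6104 rad, so α ≈ 1.2208 rad.

1.2208 rad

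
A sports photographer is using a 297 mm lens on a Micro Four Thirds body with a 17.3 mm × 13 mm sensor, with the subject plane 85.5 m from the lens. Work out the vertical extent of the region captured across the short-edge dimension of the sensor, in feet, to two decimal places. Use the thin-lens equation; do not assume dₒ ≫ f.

12.24 ft

dₒ: 85.5 m = 85500 mm.
Similar triangles through the lens centre give W/dₒ = h/dᵢ; with 1/f = 1/dₒ + 1/dᵢ this gives W = h·(dₒ − f)/f.
W = 13 mm × (85500 − 297) / 297 = 13 × 286.8788 ≈ 3729.424 mm = 3729.424/304.8 ft = 12.2356 ft.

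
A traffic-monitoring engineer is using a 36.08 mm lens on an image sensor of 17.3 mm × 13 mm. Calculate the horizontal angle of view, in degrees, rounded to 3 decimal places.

Angle of view α = 2·arctan(w/2f) with w = 17.3 mm and f = 36.08 mm.
w/2f = 0.23975; arctan(0.23975) ≈ 13.4819°, so α ≈ 26.9638°.

26.964°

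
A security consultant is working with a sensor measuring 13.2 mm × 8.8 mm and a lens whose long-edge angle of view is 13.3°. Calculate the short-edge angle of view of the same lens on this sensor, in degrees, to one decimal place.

From the long-edge AOV: f = 13.2 / (2·tan(6.65°)) = 13.2 / 0.23318 ≈ 56.6094 mm.
Short-edge AOV = 2·arctan(8.8 / (2 × 56.6094)) = 2·arctan(0.07773) ≈ 8.8888°.

8.9°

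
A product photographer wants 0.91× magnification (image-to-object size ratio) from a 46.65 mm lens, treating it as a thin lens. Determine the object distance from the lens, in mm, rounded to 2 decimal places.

97.91 mm

With m = dᵢ/dₒ and 1/f = 1/dₒ + 1/dᵢ, substituting dᵢ = m·dₒ gives 1/f = (1 + 1/m)/dₒ, hence dₒ = f·(1 + 1/m).
dₒ = 46.65 × (1 + 1/0.91) = 46.65 × 2.09890 ≈ 97.914 mm.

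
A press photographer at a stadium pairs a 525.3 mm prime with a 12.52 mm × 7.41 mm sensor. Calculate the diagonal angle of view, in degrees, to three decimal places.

1.587°

Sensor diagonal = √(12.52² + 7.41²) = √211.6585 ≈ 14.5485 mm.
Angle of view α = 2·arctan(d/2f) with d = 14.5485 mm and f = 525.3 mm.
d/2f = 0.01385; arctan(0.01385) ≈ 0.7934°, so α ≈ 1.5867°.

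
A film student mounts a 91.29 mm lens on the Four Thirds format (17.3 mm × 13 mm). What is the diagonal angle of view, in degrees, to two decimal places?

13.52°

Sensor diagonal = √(17.3² + 13²) = √468.2900 ≈ 21.6400 mm.
Angle of view α = 2·arctan(d/2f) with d = 21.6400 mm and f = 91.29 mm.
d/2f = 0.11852; arctan(0.11852) ≈ 6.7594°, so α ≈ 13.5187°.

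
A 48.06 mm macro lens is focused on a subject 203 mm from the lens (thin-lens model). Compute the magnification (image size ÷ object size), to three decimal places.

0.310×

Thin lens: 1/f = 1/dₒ + 1/dᵢ → 1/dᵢ = 1/48.06 − 1/203 = 0.0158812 mm⁻¹, so dᵢ ≈ 62.9675 mm.
Magnification m = dᵢ/dₒ = 62.9675/203 ≈ 0.31018.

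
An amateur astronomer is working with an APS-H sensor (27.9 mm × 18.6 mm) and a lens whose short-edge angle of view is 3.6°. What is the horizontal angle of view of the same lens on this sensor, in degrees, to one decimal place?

From the short-edge AOV: f = 18.6 / (2·tan(1.8°)) = 18.6 / 0.06285 ≈ 295.9308 mm.
Horizontal AOV = 2·arctan(27.9 / (2 × 295.9308)) = 2·arctan(0.04714) ≈ 5.3978°.

5.4°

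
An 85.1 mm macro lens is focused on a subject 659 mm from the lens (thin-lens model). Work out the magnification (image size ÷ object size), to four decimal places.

0.1483×

Thin lens: 1/f = 1/dₒ + 1/dᵢ → 1/dᵢ = 1/85.1 − 1/659 = 0.0102334 mm⁻¹, so dᵢ ≈ 97.7189 mm.
Magnification m = dᵢ/dₒ = 97.7189/659 ≈ 0.14828.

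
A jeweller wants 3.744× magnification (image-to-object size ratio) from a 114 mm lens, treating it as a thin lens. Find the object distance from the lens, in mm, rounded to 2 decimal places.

144.45 mm

With m = dᵢ/dₒ and 1/f = 1/dₒ + 1/dᵢ, substituting dᵢ = m·dₒ gives 1/f = (1 + 1/m)/dₒ, hence dₒ = f·(1 + 1/m).
dₒ = 114 × (1 + 1/3.744) = 114 × 1.26709 ≈ 144.449 mm.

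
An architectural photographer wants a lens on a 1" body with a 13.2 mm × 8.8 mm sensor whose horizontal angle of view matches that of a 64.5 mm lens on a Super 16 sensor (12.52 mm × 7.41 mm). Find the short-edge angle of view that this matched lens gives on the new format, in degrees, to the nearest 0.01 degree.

Equal horizontal AOV ⇒ f₂ = f₁ · 13.2/12.52 = 64.5 × 1.05431 ≈ 68.0032 mm.
Short-edge AOV on the new format = 2·arctan(8.8 / (2 × 68.0032)) = 2·arctan(0.06470) ≈ 7.4041°.

7.40°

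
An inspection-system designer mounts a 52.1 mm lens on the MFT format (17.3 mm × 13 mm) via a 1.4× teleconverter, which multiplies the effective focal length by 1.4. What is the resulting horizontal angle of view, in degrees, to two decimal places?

13.53°

Effective focal length f = 52.1 × 1.4 = 72.94 mm.
α = 2·arctan(17.3 / (2 × 72.94)) = 2·arctan(0.11859) ≈ 13.5263°.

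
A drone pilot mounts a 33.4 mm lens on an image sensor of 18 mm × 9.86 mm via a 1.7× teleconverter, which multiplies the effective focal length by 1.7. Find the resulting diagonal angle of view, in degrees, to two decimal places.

20.49°

Effective focal length f = 33.4 × 1.7 = 56.78 mm.
Sensor diagonal = √(18² + 9.86²) = √421.2196 ≈ 20.5236 mm.
α = 2·arctan(20.524 / (2 × 56.78)) = 2·arctan(0.18073) ≈ 20.4889°.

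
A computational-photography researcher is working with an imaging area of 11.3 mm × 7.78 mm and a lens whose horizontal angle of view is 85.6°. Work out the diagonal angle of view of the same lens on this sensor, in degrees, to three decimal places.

From the horizontal AOV: f = 11.3 / (2·tan(42.8°)) = 11.3 / 1.85202 ≈ 6.1014 mm.
Sensor diagonal = √(11.3² + 7.78²) = √188.2184 ≈ 13.7193 mm.
Diagonal AOV = 2·arctan(13.7193 / (2 × 6.1014)) = 2·arctan(1.12426) ≈ 96.6957°.

96.696°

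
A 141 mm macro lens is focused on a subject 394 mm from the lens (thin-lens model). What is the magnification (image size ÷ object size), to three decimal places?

Thin lens: 1/f = 1/dₒ + 1/dᵢ → 1/dᵢ = 1/141 − 1/394 = 0.0045541 mm⁻¹, so dᵢ ≈ 219.5810 mm.
Magnification m = dᵢ/dₒ = 219.5810/394 ≈ 0.55731.

0.557×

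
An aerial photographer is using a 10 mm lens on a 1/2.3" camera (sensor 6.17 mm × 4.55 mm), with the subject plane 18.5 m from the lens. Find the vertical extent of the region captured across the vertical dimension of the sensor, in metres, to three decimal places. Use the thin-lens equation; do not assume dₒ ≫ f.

8.413 m

dₒ: 18.5 m = 18500 mm.
Similar triangles through the lens centre give W/dₒ = h/dᵢ; with 1/f = 1/dₒ + 1/dᵢ this gives W = h·(dₒ − f)/f.
W = 4.55 mm × (18500 − 10) / 10 = 4.55 × 1849.0000 ≈ 8412.950 mm = 8.41295 m.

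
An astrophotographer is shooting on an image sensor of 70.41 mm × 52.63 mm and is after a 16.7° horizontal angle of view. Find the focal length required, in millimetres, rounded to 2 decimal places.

239.86 mm

From α = 2·arctan(w/2f) we get f = w / (2·tan(α/2)).
With w = 70.41 mm and α/2 = 8.35°, tan(α/2) ≈ 0.14678, so f ≈ 70.41 / 0.29355 ≈ 239.8560 mm.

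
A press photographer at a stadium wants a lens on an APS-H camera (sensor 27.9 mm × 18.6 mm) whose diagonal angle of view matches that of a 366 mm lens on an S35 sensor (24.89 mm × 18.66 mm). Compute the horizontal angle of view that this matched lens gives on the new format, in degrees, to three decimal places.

4.050°

Sensor diagonal = √(24.89² + 18.66²) = √967.7077 ≈ 31.1080 mm.
Sensor diagonal = √(27.9² + 18.6²) = √1124.3700 ≈ 33.5316 mm.
Equal diagonal AOV ⇒ f₂ = f₁ · 33.5316/31.1080 = 366 × 1.07791 ≈ 394.5151 mm.
Horizontal AOV on the new format = 2·arctan(27.9 / (2 × 394.5151)) = 2·arctan(0.03536) ≈ 4.0503°.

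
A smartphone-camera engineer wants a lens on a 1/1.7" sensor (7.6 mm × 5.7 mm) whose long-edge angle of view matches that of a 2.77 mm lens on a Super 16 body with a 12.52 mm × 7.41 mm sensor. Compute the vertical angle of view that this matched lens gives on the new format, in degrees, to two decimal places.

118.92°

Equal long-edge AOV ⇒ f₂ = f₁ · 7.6/12.52 = 2.77 × 0.60703 ≈ 1.6815 mm.
Vertical AOV on the new format = 2·arctan(5.7 / (2 × 1.6815)) = 2·arctan(1.69495) ≈ 118.9197°.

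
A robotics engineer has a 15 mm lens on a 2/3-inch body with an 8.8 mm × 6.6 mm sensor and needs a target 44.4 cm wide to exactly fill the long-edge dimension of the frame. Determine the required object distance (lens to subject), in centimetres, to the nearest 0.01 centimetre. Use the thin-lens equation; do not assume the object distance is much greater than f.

W: 44.4 cm = 444 mm.
Magnification m = w/W = dᵢ/dₒ; combined with 1/f = 1/dₒ + 1/dᵢ this gives dₒ = f·(1 + W/w).
dₒ = 15 mm × (1 + 444/8.8) = 15 × 51.4545 ≈ 771.818 mm = 77.1818 cm.

77.18 cm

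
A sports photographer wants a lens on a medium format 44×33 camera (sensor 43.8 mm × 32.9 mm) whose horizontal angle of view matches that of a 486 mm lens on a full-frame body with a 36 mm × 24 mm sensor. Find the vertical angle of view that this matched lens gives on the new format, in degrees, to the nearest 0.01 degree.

3.19°

Equal horizontal AOV ⇒ f₂ = f₁ · 43.8/36 = 486 × 1.21667 ≈ 591.3000 mm.
Vertical AOV on the new format = 2·arctan(32.9 / (2 × 591.3000)) = 2·arctan(0.02782) ≈ 3.1871°.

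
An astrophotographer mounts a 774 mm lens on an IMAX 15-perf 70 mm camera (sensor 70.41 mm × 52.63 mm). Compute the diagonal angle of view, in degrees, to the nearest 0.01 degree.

Sensor diagonal = √(70.41² + 52.63²) = √7727.4850 ≈ 87.9061 mm.
Angle of view α = 2·arctan(d/2f) with d = 87.9061 mm and f = 774 mm.
d/2f = 0.05679; arctan(0.05679) ≈ 3.2502°, so α ≈ 6.5003°.

6.50°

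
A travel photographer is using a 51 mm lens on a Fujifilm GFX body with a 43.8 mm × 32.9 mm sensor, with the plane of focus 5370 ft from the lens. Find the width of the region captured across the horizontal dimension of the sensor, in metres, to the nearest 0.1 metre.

1405.7 m

dₒ: 5370 ft × 304.8 mm/ft = 1636775.95 mm.
Similar triangles through the lens centre give W/dₒ = w/dᵢ; with 1/f = 1/dₒ + 1/dᵢ this gives W = w·(dₒ − f)/f.
W = 43.8 mm × (1.63678e+06 − 51) / 51 = 43.8 × 32092.6460 ≈ 1405657.896 mm = 1405.66 m.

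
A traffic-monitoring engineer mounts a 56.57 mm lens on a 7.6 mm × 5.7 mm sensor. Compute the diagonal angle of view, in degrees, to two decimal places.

9.60°

Sensor diagonal = √(7.6² + 5.7²) = √90.2500 ≈ 9.5000 mm.
Angle of view α = 2·arctan(d/2f) with d = 9.5000 mm and f = 56.57 mm.
d/2f = 0.08397; arctan(0.08397) ≈ 4.7997°, so α ≈ 9.5994°.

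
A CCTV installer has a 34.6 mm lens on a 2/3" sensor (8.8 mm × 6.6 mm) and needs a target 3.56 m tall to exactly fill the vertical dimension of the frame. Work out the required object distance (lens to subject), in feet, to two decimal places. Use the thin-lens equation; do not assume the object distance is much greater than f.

61.34 ft

W: 3.56 m = 3560 mm.
Magnification m = h/W = dᵢ/dₒ; combined with 1/f = 1/dₒ + 1/dᵢ this gives dₒ = f·(1 + W/h).
dₒ = 34.6 mm × (1 + 3560/6.6) = 34.6 × 540.3939 ≈ 18697.630 mm = 18697.630/304.8 ft = 61.3439 ft.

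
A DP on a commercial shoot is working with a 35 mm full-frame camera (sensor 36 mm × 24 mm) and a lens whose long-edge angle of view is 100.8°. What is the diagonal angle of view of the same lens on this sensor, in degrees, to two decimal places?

110.92°

From the long-edge AOV: f = 36 / (2·tan(50.4°)) = 36 / 2.41758 ≈ 14.8909 mm.
Sensor diagonal = √(36² + 24²) = √1872.0000 ≈ 43.2666 mm.
Diagonal AOV = 2·arctan(43.2666 / (2 × 14.8909)) = 2·arctan(1.45279) ≈ 110.9182°.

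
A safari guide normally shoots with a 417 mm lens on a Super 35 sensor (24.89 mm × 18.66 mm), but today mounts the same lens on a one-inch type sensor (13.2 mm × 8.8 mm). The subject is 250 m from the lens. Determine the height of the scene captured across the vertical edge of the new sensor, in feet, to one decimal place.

17.3 ft

The focal length stays 417 mm; the relevant sensor dimension is now h = 8.8 mm. Object distance dₒ = 250 m = 250000 mm.
Thin-lens field height W = h·(dₒ − f)/f = 8.8 × (250000 − 417)/417 ≈ 5266.979 mm = 5266.979/304.8 ft = 17.2801 ft.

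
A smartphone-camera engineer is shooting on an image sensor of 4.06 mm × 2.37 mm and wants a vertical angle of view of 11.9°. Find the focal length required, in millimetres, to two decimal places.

From α = 2·arctan(h/2f) we get f = h / (2·tan(α/2)).
With h = 2.37 mm and α/2 = 5.95°, tan(α/2) ≈ 0.10422, so f ≈ 2.37 / 0.20844 ≈ 11.3700 mm.

11.37 mm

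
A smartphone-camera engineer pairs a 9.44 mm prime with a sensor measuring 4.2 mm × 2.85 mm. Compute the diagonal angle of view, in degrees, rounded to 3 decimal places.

30.095°

Sensor diagonal = √(4.2² + 2.85²) = √25.7625 ≈ 5.0757 mm.
Angle of view α = 2·arctan(d/2f) with d = 5.0757 mm and f = 9.44 mm.
d/2f = 0.26884; arctan(0.26884) ≈ 15.0475°, so α ≈ 30.0951°.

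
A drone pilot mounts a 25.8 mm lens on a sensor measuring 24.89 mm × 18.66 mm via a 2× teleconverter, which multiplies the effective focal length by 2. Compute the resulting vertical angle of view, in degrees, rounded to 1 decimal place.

20.5°

Effective focal length f = 25.8 × 2 = 51.6 mm.
α = 2·arctan(18.66 / (2 × 51.6)) = 2·arctan(0.18081) ≈ 20.4983°.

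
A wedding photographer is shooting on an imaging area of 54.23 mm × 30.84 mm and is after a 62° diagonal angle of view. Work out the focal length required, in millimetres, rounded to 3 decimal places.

51.914 mm

Sensor diagonal = √(54.23² + 30.84²) = √3891.9985 ≈ 62.3859 mm.
From α = 2·arctan(d/2f) we get f = d / (2·tan(α/2)).
With d = 62.3859 mm and α/2 = 31°, tan(α/2) ≈ 0.60086, so f ≈ 62.3859 / 1.20172 ≈ 51.9138 mm.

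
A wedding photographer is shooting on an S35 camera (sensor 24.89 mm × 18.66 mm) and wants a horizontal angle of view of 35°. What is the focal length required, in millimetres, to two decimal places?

From α = 2·arctan(w/2f) we get f = w / (2·tan(α/2)).
With w = 24.89 mm and α/2 = 17.5°, tan(α/2) ≈ 0.31530, so f ≈ 24.89 / 0.63060 ≈ 39.4705 mm.

39.47 mm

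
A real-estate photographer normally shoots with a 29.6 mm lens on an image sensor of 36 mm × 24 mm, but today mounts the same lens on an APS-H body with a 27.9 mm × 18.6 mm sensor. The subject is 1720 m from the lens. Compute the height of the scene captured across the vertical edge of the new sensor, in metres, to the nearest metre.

The focal length stays 29.6 mm; the relevant sensor dimension is now h = 18.6 mm. Object distance dₒ = 1720 m = 1.72e+06 mm.
Thin-lens field height W = h·(dₒ − f)/f = 18.6 × (1.72e+06 − 29.6)/29.6 ≈ 1080792.211 mm = 1080.79 m.

1081 m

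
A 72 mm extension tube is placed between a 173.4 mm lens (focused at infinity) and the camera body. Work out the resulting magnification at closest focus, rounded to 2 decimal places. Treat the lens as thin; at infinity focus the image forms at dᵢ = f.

0.42×

The tube moves the image plane from f to f + e, so dᵢ = 173.4 + 72 = 245.4 mm. Focus is achieved when 1/f = 1/dₒ + 1/dᵢ, giving dₒ = 1/(1/f − 1/(f+e)).
Magnification m = dᵢ/dₒ = (f+e)·(1/f − 1/(f+e)) = e/f = 72/173.4 ≈ 0.4152.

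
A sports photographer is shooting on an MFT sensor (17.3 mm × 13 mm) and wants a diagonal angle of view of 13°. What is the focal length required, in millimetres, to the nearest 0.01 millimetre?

94.97 mm

Sensor diagonal = √(17.3² + 13²) = √468.2900 ≈ 21.6400 mm.
From α = 2·arctan(d/2f) we get f = d / (2·tan(α/2)).
With d = 21.6400 mm and α/2 = 6.5°, tan(α/2) ≈ 0.11394, so f ≈ 21.6400 / 0.22787 ≈ 94.9660 mm.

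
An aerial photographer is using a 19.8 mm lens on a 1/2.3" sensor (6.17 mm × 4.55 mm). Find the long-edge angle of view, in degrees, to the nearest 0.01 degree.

17.71°

Angle of view α = 2·arctan(w/2f) with w = 6.17 mm and f = 19.8 mm.
w/2f = 0.15581; arctan(0.15581) ≈ 8.8559°, so α ≈ 17.7119°.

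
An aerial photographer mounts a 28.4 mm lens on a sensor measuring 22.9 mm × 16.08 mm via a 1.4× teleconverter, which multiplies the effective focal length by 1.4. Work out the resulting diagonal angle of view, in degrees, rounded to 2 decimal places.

Effective focal length f = 28.4 × 1.4 = 39.76 mm.
Sensor diagonal = √(22.9² + 16.08²) = √782.9764 ≈ 27.9817 mm.
α = 2·arctan(27.982 / (2 × 39.76)) = 2·arctan(0.35188) ≈ 38.7722°.

38.77°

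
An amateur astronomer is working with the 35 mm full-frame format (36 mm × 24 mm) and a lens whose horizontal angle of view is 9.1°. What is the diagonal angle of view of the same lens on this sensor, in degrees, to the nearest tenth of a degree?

10.9°

From the horizontal AOV: f = 36 / (2·tan(4.55°)) = 36 / 0.15916 ≈ 226.1879 mm.
Sensor diagonal = √(36² + 24²) = √1872.0000 ≈ 43.2666 mm.
Diagonal AOV = 2·arctan(43.2666 / (2 × 226.1879)) = 2·arctan(0.09564) ≈ 10.9267°.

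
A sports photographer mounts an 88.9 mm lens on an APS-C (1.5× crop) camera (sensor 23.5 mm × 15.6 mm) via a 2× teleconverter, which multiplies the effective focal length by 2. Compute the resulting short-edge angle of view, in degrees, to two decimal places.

5.02°

Effective focal length f = 88.9 × 2 = 177.8 mm.
α = 2·arctan(15.6 / (2 × 177.8)) = 2·arctan(0.04387) ≈ 5.0239°.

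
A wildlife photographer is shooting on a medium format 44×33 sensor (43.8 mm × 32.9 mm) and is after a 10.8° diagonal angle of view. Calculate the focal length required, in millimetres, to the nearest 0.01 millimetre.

Sensor diagonal = √(43.8² + 32.9²) = √3000.8500 ≈ 54.7800 mm.
From α = 2·arctan(d/2f) we get f = d / (2·tan(α/2)).
With d = 54.7800 mm and α/2 = 5.4°, tan(α/2) ≈ 0.09453, so f ≈ 54.7800 / 0.18906 ≈ 289.7560 mm.

289.76 mm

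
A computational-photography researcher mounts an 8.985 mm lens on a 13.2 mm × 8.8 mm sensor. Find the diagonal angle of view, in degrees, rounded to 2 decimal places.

Sensor diagonal = √(13.2² + 8.8²) = √251.6800 ≈ 15.8644 mm.
Angle of view α = 2·arctan(d/2f) with d = 15.8644 mm and f = 8.985 mm.
d/2f = 0.88283; arctan(0.88283) ≈ 41.4390°, so α ≈ 82.8780°.

82.88°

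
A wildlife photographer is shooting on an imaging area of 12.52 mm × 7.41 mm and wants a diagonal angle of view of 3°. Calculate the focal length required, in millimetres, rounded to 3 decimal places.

Sensor diagonal = √(12.52² + 7.41²) = √211.6585 ≈ 14.5485 mm.
From α = 2·arctan(d/2f) we get f = d / (2·tan(α/2)).
With d = 14.5485 mm and α/2 = 1.5°, tan(α/2) ≈ 0.02619, so f ≈ 14.5485 / 0.05237 ≈ 277.7922 mm.

277.792 mm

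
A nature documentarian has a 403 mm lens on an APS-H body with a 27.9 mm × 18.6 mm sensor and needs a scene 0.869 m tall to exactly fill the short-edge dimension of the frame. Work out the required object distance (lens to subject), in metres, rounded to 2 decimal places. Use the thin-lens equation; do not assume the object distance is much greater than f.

W: 0.869 m = 869 mm.
Magnification m = h/W = dᵢ/dₒ; combined with 1/f = 1/dₒ + 1/dᵢ this gives dₒ = f·(1 + W/h).
dₒ = 403 mm × (1 + 869/18.6) = 403 × 47.7204 ≈ 19231.333 mm = 19.2313 m.

19.23 m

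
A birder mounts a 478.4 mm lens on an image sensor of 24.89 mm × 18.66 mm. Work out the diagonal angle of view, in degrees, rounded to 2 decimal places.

3.72°

Sensor diagonal = √(24.89² + 18.66²) = √967.7077 ≈ 31.1080 mm.
Angle of view α = 2·arctan(d/2f) with d = 31.1080 mm and f = 478.4 mm.
d/2f = 0.03251; arctan(0.03251) ≈ 1.8622°, so α ≈ 3.7244°.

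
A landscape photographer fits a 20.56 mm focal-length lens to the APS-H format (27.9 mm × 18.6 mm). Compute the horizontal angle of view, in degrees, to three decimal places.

Angle of view α = 2·arctan(w/2f) with w = 27.9 mm and f = 20.56 mm.
w/2f = 0.67850; arctan(0.67850) ≈ 34.1570°, so α ≈ 68.3139°.

68.314°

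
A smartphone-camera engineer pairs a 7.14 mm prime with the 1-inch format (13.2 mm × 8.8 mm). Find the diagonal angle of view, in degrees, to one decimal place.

96.0°

Sensor diagonal = √(13.2² + 8.8²) = √251.6800 ≈ 15.8644 mm.
Angle of view α = 2·arctan(d/2f) with d = 15.8644 mm and f = 7.14 mm.
d/2f = 1.11095; arctan(1.11095) ≈ 48.0088°, so α ≈ 96.0175°.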